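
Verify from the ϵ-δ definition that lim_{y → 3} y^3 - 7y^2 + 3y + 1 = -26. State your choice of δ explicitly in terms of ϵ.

Let ϵ > 0. We want δ > 0 such that 0 < |y − 3| < δ implies |(y^3 - 7y^2 + 3y + 1) + 26| < ϵ.
(y^3 - 7y^2 + 3y + 1) + 26 = y^3 - 7y^2 + 3y + 27 = (y − 3)(y^2 - 4y - 9).
So |(y^3 - 7y^2 + 3y + 1) + 26| = |y − 3|·|y^2 - 4y - 9|.
Require δ ≤ 1. Then |y − 3| < 1 gives |y| < 4, and by the triangle inequality |y^2 - 4y - 9| ≤ 4^2 + 4·4 + 9 = 41.
Hence |(y^3 - 7y^2 + 3y + 1) + 26| ≤ 41|y − 3| < ϵ provided |y − 3| < ϵ/41.
Choosing δ = min(1, ϵ/41) ensures both conditions, hence |(y^3 - 7y^2 + 3y + 1) + 26| < ϵ.

δ = min(1, ϵ/41)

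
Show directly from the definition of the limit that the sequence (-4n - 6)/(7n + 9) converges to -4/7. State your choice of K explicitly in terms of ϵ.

K = (6/49)/ϵ

Let ϵ > 0 be given. For n ≥ 1, |(-4n - 6)/(7n + 9) + 4/7| = |-6|/(7(7n + 9)) = 6/(7(7n + 9)).
Since 7n + 9 ≥ 7n for n ≥ 1, this is ≤ 6/(7·7n) = (6/49)/n.
So |(-4n - 6)/(7n + 9) + 4/7| < ϵ whenever n > (6/49)/ϵ.
Take K = (6/49)/ϵ. If n > K then |(-4n - 6)/(7n + 9) + 4/7| ≤ (6/49)/n < ϵ.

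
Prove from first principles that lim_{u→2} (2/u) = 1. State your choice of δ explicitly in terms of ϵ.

δ = min(1, ϵ)

Let ϵ > 0. We seek δ > 0 such that 0 < |u − 2| < δ implies |2/u − 1| < ϵ.
|2/u − 1| = 2·|2 − u|/(2·|u|) = 2|u − 2|/(2|u|).
Restrict δ ≤ 1. Then |u − 2| < 1 gives |u| > 1, so 2|u| > 2.
Then |2/u − 1| < 2|u − 2|/2, which is < ϵ when |u − 2| < ϵ.
Take δ = min(1, ϵ). Then 0 < |u − 2| < δ gives both |u − 2| < 1 and |u − 2| < ϵ, so |2/u − 1| < ϵ.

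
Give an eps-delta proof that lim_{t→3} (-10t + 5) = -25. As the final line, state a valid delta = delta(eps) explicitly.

Let eps > 0 be given. We need delta > 0 so that 0 < |t − 3| < delta implies |(-10t + 5) + 25| < eps.
Since (-10t + 5) + 25 = -10(t − 3), we have |(-10t + 5) + 25| = 10|t − 3|.
Thus it suffices that |t − 3| < eps/10.
Take delta = eps/10. If 0 < |t − 3| < delta then |(-10t + 5) + 25| = 10|t − 3| < 10·(eps/10) = eps.

delta = eps/10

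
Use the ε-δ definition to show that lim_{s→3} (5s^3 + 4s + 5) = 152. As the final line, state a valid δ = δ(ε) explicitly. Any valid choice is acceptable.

Let ε > 0 be given. We want δ > 0 such that 0 < |s − 3| < δ implies |(5s^3 + 4s + 5) − 152| < ε.
(5s^3 + 4s + 5) − 152 = 5s^3 + 4s - 147 = (s − 3)(5s^2 + 15s + 49).
So |(5s^3 + 4s + 5) − 152| = |s − 3|·|5s^2 + 15s + 49|.
Assume first that |s − 3| < 1, so |s| < 4. Then |5s^2 + 15s + 49| ≤ 5·4^2 + 15·4 + 49 = 189.
Hence |(5s^3 + 4s + 5) − 152| ≤ 189|s − 3| < ε provided |s − 3| < ε/189.
Choosing δ = min(1, ε/189) ensures both conditions, hence |(5s^3 + 4s + 5) − 152| < ε.

δ = min(1, ε/189)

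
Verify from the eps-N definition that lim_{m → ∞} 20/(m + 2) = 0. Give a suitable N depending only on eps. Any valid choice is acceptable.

N = 20/eps

Suppose eps > 0. For m ≥ 1, |20/(m + 2) − 0| = 20/(m + 2) ≤ 20/m.
We need 20/m < eps, i.e. m > 20/eps.
Take N = 20/eps. If m > N then |20/(m + 2)| ≤ 20/m < eps.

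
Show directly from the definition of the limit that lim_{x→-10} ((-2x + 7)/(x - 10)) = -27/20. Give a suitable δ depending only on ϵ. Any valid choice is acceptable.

δ = min(10, (200/13)ϵ)

Fix ϵ > 0. We want δ > 0 with 0 < |x + 10| < δ ⇒ |(-2x + 7)/(x - 10) + 27/20| < ϵ.
Combining over a common denominator, (-2x + 7)/(x - 10) + 27/20 = [(-2x + 7)·(-20) − 27·(x - 10)] / [(-20)·(x - 10)] = 13(x + 10) / ((-20)(x - 10)).
So |(-2x + 7)/(x - 10) + 27/20| = 13|x + 10| / (20·|x − 10|).
Restrict δ ≤ 10. Then |x + 10| < 10 gives |x − 10| = |(x + 10) + (-20)| ≥ 20 − 10 = 10.
Hence |(-2x + 7)/(x - 10) + 27/20| < 13|x + 10|/(20·10) = (13/200)|x + 10|, which is < ϵ once |x + 10| < (200/13)ϵ.
Take δ = min(10, (200/13)ϵ). Then 0 < |x + 10| < δ forces both bounds, so |(-2x + 7)/(x - 10) + 27/20| < ϵ.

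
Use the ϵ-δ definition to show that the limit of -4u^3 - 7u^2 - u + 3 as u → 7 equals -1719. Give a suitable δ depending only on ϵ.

Let ϵ > 0 be given. We want δ > 0 such that 0 < |u − 7| < δ implies |(-4u^3 - 7u^2 - u + 3) + 1719| < ϵ.
(-4u^3 - 7u^2 - u + 3) + 1719 = -4u^3 - 7u^2 - u + 1722 = (u − 7)(-4u^2 - 35u - 246).
So |(-4u^3 - 7u^2 - u + 3) + 1719| = |u − 7|·|-4u^2 - 35u - 246|.
Require δ ≤ 1. Then |u − 7| < 1 gives |u| < 8, and by the triangle inequality |-4u^2 - 35u - 246| ≤ 4·8^2 + 35·8 + 246 = 782.
Hence |(-4u^3 - 7u^2 - u + 3) + 1719| ≤ 782|u − 7| < ϵ provided |u − 7| < ϵ/782.
Take δ = min(1, ϵ/782). Then 0 < |u − 7| < δ gives both |u − 7| < 1 and |u − 7| < ϵ/782, so |(-4u^3 - 7u^2 - u + 3) + 1719| < ϵ.

δ = min(1, ϵ/782)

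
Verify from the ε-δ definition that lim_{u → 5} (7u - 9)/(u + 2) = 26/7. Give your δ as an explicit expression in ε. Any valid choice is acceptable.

Fix ε > 0. We want δ > 0 with 0 < |u − 5| < δ ⇒ |(7u - 9)/(u + 2) − (26/7)| < ε.
Combining over a common denominator, (7u - 9)/(u + 2) − (26/7) = [(7u - 9)·7 − 26·(u + 2)] / [7·(u + 2)] = 23(u − 5) / (7(u + 2)).
So |(7u - 9)/(u + 2) − (26/7)| = 23|u − 5| / (7·|u + 2|).
Require δ ≤ 7/2, so |u + 2| ≥ |7| − |u − 5| > 7 − 7/2 = 7/2.
Hence |(7u - 9)/(u + 2) − (26/7)| < 23|u − 5|/(7·(7/2)) = (46/49)|u − 5|, which is < ε once |u − 5| < (49/46)ε.
Take δ = min(7/2, (49/46)ε). Then 0 < |u − 5| < δ forces both bounds, so |(7u - 9)/(u + 2) − (26/7)| < ε.

δ = min(7/2, (49/46)ε)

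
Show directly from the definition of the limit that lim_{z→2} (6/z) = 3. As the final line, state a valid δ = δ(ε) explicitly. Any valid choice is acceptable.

δ = min(1, (1/3)ε)

Let ε > 0 be given. We seek δ > 0 such that 0 < |z − 2| < δ implies |6/z − 3| < ε.
|6/z − 3| = 6·|2 − z|/(2·|z|) = 6|z − 2|/(2|z|).
Require δ ≤ 1 so that |z| > 2 − 1 = 1, hence 2|z| > 2.
Then |6/z − 3| < 6|z − 2|/2, which is < ε when |z − 2| < (1/3)ε.
Take δ = min(1, (1/3)ε). Then 0 < |z − 2| < δ gives both |z − 2| < 1 and |z − 2| < (1/3)ε, so |6/z − 3| < ε.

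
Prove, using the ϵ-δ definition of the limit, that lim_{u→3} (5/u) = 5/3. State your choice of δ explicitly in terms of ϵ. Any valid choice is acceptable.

δ = min(3/2, (9/10)ϵ)

Fix ϵ > 0. We seek δ > 0 such that 0 < |u − 3| < δ implies |5/u − (5/3)| < ϵ.
|5/u − (5/3)| = 5·|3 − u|/(3·|u|) = 5|u − 3|/(3|u|).
Restrict δ ≤ 3/2. Then |u − 3| < 3/2 gives |u| > 3/2, so 3|u| > 9/2.
Then |5/u − (5/3)| < 5|u − 3|/(9/2), which is < ϵ when |u − 3| < (9/10)ϵ.
Take δ = min(3/2, (9/10)ϵ). Then 0 < |u − 3| < δ gives both |u − 3| < 3/2 and |u − 3| < (9/10)ϵ, so |5/u − (5/3)| < ϵ.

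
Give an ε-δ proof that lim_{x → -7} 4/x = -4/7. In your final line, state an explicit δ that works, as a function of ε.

δ = min(7/2, (49/8)ε)

Let ε > 0 be given. We seek δ > 0 such that 0 < |x + 7| < δ implies |4/x + 4/7| < ε.
|4/x + 4/7| = 4·|-7 − x|/(7·|x|) = 4|x + 7|/(7|x|).
Restrict δ ≤ 7/2. Then |x + 7| < 7/2 gives |x| > 7/2, so 7|x| > 49/2.
Then |4/x + 4/7| < 4|x + 7|/(49/2), which is < ε when |x + 7| < (49/8)ε.
Take δ = min(7/2, (49/8)ε). Then 0 < |x + 7| < δ gives both |x + 7| < 7/2 and |x + 7| < (49/8)ε, so |4/x + 4/7| < ε.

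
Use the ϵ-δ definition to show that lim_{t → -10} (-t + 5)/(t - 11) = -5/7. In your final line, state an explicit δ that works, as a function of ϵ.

δ = min(21/2, (147/4)ϵ)

Suppose ϵ > 0. We want δ > 0 with 0 < |t + 10| < δ ⇒ |(-t + 5)/(t - 11) + 5/7| < ϵ.
Combining over a common denominator, (-t + 5)/(t - 11) + 5/7 = [(-t + 5)·(-21) − 15·(t - 11)] / [(-21)·(t - 11)] = 6(t + 10) / ((-21)(t - 11)).
So |(-t + 5)/(t - 11) + 5/7| = 6|t + 10| / (21·|t − 11|).
Restrict δ ≤ 21/2. Then |t + 10| < 21/2 gives |t − 11| = |(t + 10) + (-21)| ≥ 21 − 21/2 = 21/2.
Hence |(-t + 5)/(t - 11) + 5/7| < 6|t + 10|/(21·(21/2)) = (4/147)|t + 10|, which is < ϵ once |t + 10| < (147/4)ϵ.
Take δ = min(21/2, (147/4)ϵ). Then 0 < |t + 10| < δ forces both bounds, so |(-t + 5)/(t - 11) + 5/7| < ϵ.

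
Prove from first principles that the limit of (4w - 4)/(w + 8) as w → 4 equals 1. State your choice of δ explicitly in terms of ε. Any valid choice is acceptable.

δ = min(6, 2ε)

Let ε > 0 be given. We want δ > 0 with 0 < |w − 4| < δ ⇒ |(4w - 4)/(w + 8) − 1| < ε.
Combining over a common denominator, (4w - 4)/(w + 8) − 1 = [(4w - 4)·12 − 12·(w + 8)] / [12·(w + 8)] = 36(w − 4) / (12(w + 8)).
So |(4w - 4)/(w + 8) − 1| = 36|w − 4| / (12·|w + 8|).
Restrict δ ≤ 6. Then |w − 4| < 6 gives |w + 8| = |(w − 4) + 12| ≥ 12 − 6 = 6.
Hence |(4w - 4)/(w + 8) − 1| < 36|w − 4|/(12·6) = (1/2)|w − 4|, which is < ε once |w − 4| < 2ε.
Take δ = min(6, 2ε). Then 0 < |w − 4| < δ forces both bounds, so |(4w - 4)/(w + 8) − 1| < ε.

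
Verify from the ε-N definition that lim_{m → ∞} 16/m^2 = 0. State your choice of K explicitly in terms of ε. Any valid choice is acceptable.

Let ε > 0 be given. For m ≥ 1, |16/m^2 − 0| = 16/m^2.
16/m^2 < ε ⇔ m^2 > 16/ε ⇔ m > (16/ε)^{1/2}.
Take K = (16/ε)^{1/2}. Then m > K implies 16/m^2 < ε.

K = (16/ε)^{1/2}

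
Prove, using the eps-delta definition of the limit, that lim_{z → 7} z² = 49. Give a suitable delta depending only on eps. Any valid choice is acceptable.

Suppose eps > 0. We seek delta > 0 with 0 < |z − 7| < delta ⇒ |z² − 49| < eps.
Factor: z² − 49 = (z − 7)(z + 7), so |z² − 49| = |z − 7|·|z + 7|.
Restrict delta ≤ 1. Then |z − 7| < 1 gives |z| < 8, so by the triangle inequality |z + 7| ≤ 8 + 7 = 15.
Hence |z² − 49| ≤ 15|z − 7|, which is < eps once |z − 7| < eps/15.
Take delta = min(1, eps/15). If 0 < |z − 7| < delta then both bounds hold and |z² − 49| ≤ 15|z − 7| < 15·(eps/15) = eps.

delta = min(1, eps/15)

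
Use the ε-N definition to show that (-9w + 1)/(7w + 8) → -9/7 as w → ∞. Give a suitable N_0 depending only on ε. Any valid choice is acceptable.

N_0 = (79/49)/ε

Let ε > 0. We seek N_0 > 0 such that w > N_0 implies |(-9w + 1)/(7w + 8) + 9/7| < ε.
(-9w + 1)/(7w + 8) + 9/7 = (7(-9w + 1) − (-9)(7w + 8)) / (7(7w + 8)) = 79/(7(7w + 8)).
For w > 0 we have 7w + 8 > 7w, so |(-9w + 1)/(7w + 8) + 9/7| = 79/(7(7w + 8)) < 79/(7·7w) = (79/49)/w.
Thus |(-9w + 1)/(7w + 8) + 9/7| < ε whenever w > (79/49)/ε.
Take N_0 = (79/49)/ε. If w > N_0 then |(-9w + 1)/(7w + 8) + 9/7| < (79/49)/w < ε.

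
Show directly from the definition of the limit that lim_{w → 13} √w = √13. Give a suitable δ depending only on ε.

δ = min(13, √13·ε)

Let ε > 0. We want δ > 0 such that 0 < |w − 13| < δ implies |√w − √13| < ε.
Multiplying by the conjugate, |√w − √13| = |w − 13|/(√w + √13).
Restrict δ ≤ 13 so that |w − 13| < 13 forces w > 0, and then √w + √13 > √13.
Hence |√w − √13| < |w − 13|/√13, which is < ε once |w − 13| < √13·ε.
Take δ = min(13, √13·ε). If 0 < |w − 13| < δ then w > 0 and |√w − √13| < |w − 13|/√13 < ε.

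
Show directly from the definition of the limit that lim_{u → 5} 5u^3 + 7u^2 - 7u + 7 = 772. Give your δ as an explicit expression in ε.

Let ε > 0 be given. We want δ > 0 such that 0 < |u − 5| < δ implies |(5u^3 + 7u^2 - 7u + 7) − 772| < ε.
(5u^3 + 7u^2 - 7u + 7) − 772 = 5u^3 + 7u^2 - 7u - 765 = (u − 5)(5u^2 + 32u + 153).
So |(5u^3 + 7u^2 - 7u + 7) − 772| = |u − 5|·|5u^2 + 32u + 153|.
Assume first that |u − 5| < 1, so |u| < 6. Then |5u^2 + 32u + 153| ≤ 5·6^2 + 32·6 + 153 = 525.
Hence |(5u^3 + 7u^2 - 7u + 7) − 772| ≤ 525|u − 5| < ε provided |u − 5| < ε/525.
Choosing δ = min(1, ε/525) ensures both conditions, hence |(5u^3 + 7u^2 - 7u + 7) − 772| < ε.

δ = min(1, ε/525)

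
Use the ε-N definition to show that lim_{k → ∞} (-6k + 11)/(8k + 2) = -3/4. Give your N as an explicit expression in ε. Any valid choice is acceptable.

N = (25/16)/ε

Let ε > 0. For k ≥ 1, |(-6k + 11)/(8k + 2) + 3/4| = |100|/(8(8k + 2)) = 100/(8(8k + 2)).
Since 8k + 2 ≥ 8k for k ≥ 1, this is ≤ 100/(8·8k) = (25/16)/k.
So |(-6k + 11)/(8k + 2) + 3/4| < ε whenever k > (25/16)/ε.
Take N = (25/16)/ε. If k > N then |(-6k + 11)/(8k + 2) + 3/4| ≤ (25/16)/k < ε.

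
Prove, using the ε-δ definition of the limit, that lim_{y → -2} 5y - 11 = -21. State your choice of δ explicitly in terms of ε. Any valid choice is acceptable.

Suppose ε > 0. We need δ > 0 so that 0 < |y + 2| < δ implies |(5y - 11) + 21| < ε.
|(5y - 11) + 21| = |5y + 10| = 5|y + 2|.
So 5|y + 2| < ε exactly when |y + 2| < ε/5.
Choosing δ = ε/5 gives |(5y - 11) + 21| = 5|y + 2| < ε whenever |y + 2| < δ.

δ = ε/5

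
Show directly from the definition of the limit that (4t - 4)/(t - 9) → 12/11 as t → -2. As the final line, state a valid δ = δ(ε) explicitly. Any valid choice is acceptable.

δ = min(11/2, (121/64)ε)

Suppose ε > 0. We want δ > 0 with 0 < |t + 2| < δ ⇒ |(4t - 4)/(t - 9) − (12/11)| < ε.
Combining over a common denominator, (4t - 4)/(t - 9) − (12/11) = [(4t - 4)·(-11) − (-12)·(t - 9)] / [(-11)·(t - 9)] = -32(t + 2) / ((-11)(t - 9)).
So |(4t - 4)/(t - 9) − (12/11)| = 32|t + 2| / (11·|t − 9|).
Require δ ≤ 11/2, so |t − 9| ≥ |-11| − |t + 2| > 11 − 11/2 = 11/2.
Hence |(4t - 4)/(t - 9) − (12/11)| < 32|t + 2|/(11·(11/2)) = (64/121)|t + 2|, which is < ε once |t + 2| < (121/64)ε.
Take δ = min(11/2, (121/64)ε). Then 0 < |t + 2| < δ forces both bounds, so |(4t - 4)/(t - 9) − (12/11)| < ε.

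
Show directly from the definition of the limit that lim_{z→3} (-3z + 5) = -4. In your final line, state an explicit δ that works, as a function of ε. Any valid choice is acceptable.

δ = ε/3

Let ε > 0. We need δ > 0 so that 0 < |z − 3| < δ implies |(-3z + 5) + 4| < ε.
|(-3z + 5) + 4| = |-3z + 9| = 3|z − 3|.
Thus it suffices that |z − 3| < ε/3.
Take δ = ε/3. If 0 < |z − 3| < δ then |(-3z + 5) + 4| = 3|z − 3| < 3·(ε/3) = ε.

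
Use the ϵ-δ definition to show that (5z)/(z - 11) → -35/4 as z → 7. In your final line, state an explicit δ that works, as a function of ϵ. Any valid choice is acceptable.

δ = min(2, (8/55)ϵ)

Let ϵ > 0. We want δ > 0 with 0 < |z − 7| < δ ⇒ |(5z)/(z - 11) + 35/4| < ϵ.
Combining over a common denominator, (5z)/(z - 11) + 35/4 = [(5z)·(-4) − 35·(z - 11)] / [(-4)·(z - 11)] = -55(z − 7) / ((-4)(z - 11)).
So |(5z)/(z - 11) + 35/4| = 55|z − 7| / (4·|z − 11|).
Require δ ≤ 2, so |z − 11| ≥ |-4| − |z − 7| > 4 − 2 = 2.
Hence |(5z)/(z - 11) + 35/4| < 55|z − 7|/(4·2) = (55/8)|z − 7|, which is < ϵ once |z − 7| < (8/55)ϵ.
Take δ = min(2, (8/55)ϵ). Then 0 < |z − 7| < δ forces both bounds, so |(5z)/(z - 11) + 35/4| < ϵ.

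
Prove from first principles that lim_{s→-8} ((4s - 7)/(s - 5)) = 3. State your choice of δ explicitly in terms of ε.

Fix ε > 0. We want δ > 0 with 0 < |s + 8| < δ ⇒ |(4s - 7)/(s - 5) − 3| < ε.
Combining over a common denominator, (4s - 7)/(s - 5) − 3 = [(4s - 7)·(-13) − (-39)·(s - 5)] / [(-13)·(s - 5)] = -13(s + 8) / ((-13)(s - 5)).
So |(4s - 7)/(s - 5) − 3| = 13|s + 8| / (13·|s − 5|).
Require δ ≤ 13/2, so |s − 5| ≥ |-13| − |s + 8| > 13 − 13/2 = 13/2.
Hence |(4s - 7)/(s - 5) − 3| < 13|s + 8|/(13·(13/2)) = (2/13)|s + 8|, which is < ε once |s + 8| < (13/2)ε.
Take δ = min(13/2, (13/2)ε). Then 0 < |s + 8| < δ forces both bounds, so |(4s - 7)/(s - 5) − 3| < ε.

δ = min(13/2, (13/2)ε)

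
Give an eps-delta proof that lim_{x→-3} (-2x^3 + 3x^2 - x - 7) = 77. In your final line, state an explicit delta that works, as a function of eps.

delta = min(2, eps/123)

Fix eps > 0. We want delta > 0 such that 0 < |x + 3| < delta implies |(-2x^3 + 3x^2 - x - 7) − 77| < eps.
(-2x^3 + 3x^2 - x - 7) − 77 = -2x^3 + 3x^2 - x - 84 = (x + 3)(-2x^2 + 9x - 28).
So |(-2x^3 + 3x^2 - x - 7) − 77| = |x + 3|·|-2x^2 + 9x - 28|.
Assume first that |x + 3| < 2, so |x| < 5. Then |-2x^2 + 9x - 28| ≤ 2·5^2 + 9·5 + 28 = 123.
Hence |(-2x^3 + 3x^2 - x - 7) − 77| ≤ 123|x + 3| < eps provided |x + 3| < eps/123.
Take delta = min(2, eps/123). Then 0 < |x + 3| < delta gives both |x + 3| < 2 and |x + 3| < eps/123, so |(-2x^3 + 3x^2 - x - 7) − 77| < eps.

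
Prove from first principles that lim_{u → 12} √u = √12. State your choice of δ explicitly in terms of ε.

Let ε > 0. We want δ > 0 such that 0 < |u − 12| < δ implies |√u − √12| < ε.
Multiplying by the conjugate, |√u − √12| = |u − 12|/(√u + √12).
Restrict δ ≤ 12 so that |u − 12| < 12 forces u > 0, and then √u + √12 > √12.
Hence |√u − √12| < |u − 12|/√12, which is < ε once |u − 12| < √12·ε.
Take δ = min(12, √12·ε). If 0 < |u − 12| < δ then u > 0 and |√u − √12| < |u − 12|/√12 < ε.

δ = min(12, √12·ε)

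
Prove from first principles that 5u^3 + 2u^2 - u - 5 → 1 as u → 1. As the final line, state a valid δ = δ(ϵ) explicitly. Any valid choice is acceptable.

δ = min(1, ϵ/40)

Fix ϵ > 0. We want δ > 0 such that 0 < |u − 1| < δ implies |(5u^3 + 2u^2 - u - 5) − 1| < ϵ.
(5u^3 + 2u^2 - u - 5) − 1 = 5u^3 + 2u^2 - u - 6 = (u − 1)(5u^2 + 7u + 6).
So |(5u^3 + 2u^2 - u - 5) − 1| = |u − 1|·|5u^2 + 7u + 6|.
Require δ ≤ 1. Then |u − 1| < 1 gives |u| < 2, and by the triangle inequality |5u^2 + 7u + 6| ≤ 5·2^2 + 7·2 + 6 = 40.
Hence |(5u^3 + 2u^2 - u - 5) − 1| ≤ 40|u − 1| < ϵ provided |u − 1| < ϵ/40.
Choosing δ = min(1, ϵ/40) ensures both conditions, hence |(5u^3 + 2u^2 - u - 5) − 1| < ϵ.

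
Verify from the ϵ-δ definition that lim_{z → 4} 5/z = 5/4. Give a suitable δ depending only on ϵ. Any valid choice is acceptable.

Let ϵ > 0. We seek δ > 0 such that 0 < |z − 4| < δ implies |5/z − (5/4)| < ϵ.
|5/z − (5/4)| = 5·|4 − z|/(4·|z|) = 5|z − 4|/(4|z|).
Restrict δ ≤ 2. Then |z − 4| < 2 gives |z| > 2, so 4|z| > 8.
Then |5/z − (5/4)| < 5|z − 4|/8, which is < ϵ when |z − 4| < (8/5)ϵ.
Take δ = min(2, (8/5)ϵ). Then 0 < |z − 4| < δ gives both |z − 4| < 2 and |z − 4| < (8/5)ϵ, so |5/z − (5/4)| < ϵ.

δ = min(2, (8/5)ϵ)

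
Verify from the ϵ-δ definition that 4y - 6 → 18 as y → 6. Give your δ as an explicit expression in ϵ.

δ = ϵ/4

Fix ϵ > 0. We need δ > 0 so that 0 < |y − 6| < δ implies |(4y - 6) − 18| < ϵ.
Since (4y - 6) − 18 = 4(y − 6), we have |(4y - 6) − 18| = 4|y − 6|.
So 4|y − 6| < ϵ exactly when |y − 6| < ϵ/4.
Take δ = ϵ/4. If 0 < |y − 6| < δ then |(4y - 6) − 18| = 4|y − 6| < 4·(ϵ/4) = ϵ.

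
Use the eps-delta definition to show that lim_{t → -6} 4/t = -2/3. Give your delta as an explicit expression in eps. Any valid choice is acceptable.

delta = min(3, (9/2)eps)

Let eps > 0. We seek delta > 0 such that 0 < |t + 6| < delta implies |4/t + 2/3| < eps.
|4/t + 2/3| = 4·|-6 − t|/(6·|t|) = 4|t + 6|/(6|t|).
Require delta ≤ 3 so that |t| > 6 − 3 = 3, hence 6|t| > 18.
Then |4/t + 2/3| < 4|t + 6|/18, which is < eps when |t + 6| < (9/2)eps.
Take delta = min(3, (9/2)eps). Then 0 < |t + 6| < delta gives both |t + 6| < 3 and |t + 6| < (9/2)eps, so |4/t + 2/3| < eps.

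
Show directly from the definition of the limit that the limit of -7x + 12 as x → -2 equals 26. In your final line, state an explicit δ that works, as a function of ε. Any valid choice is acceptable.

Suppose ε > 0. We need δ > 0 so that 0 < |x + 2| < δ implies |(-7x + 12) − 26| < ε.
Since (-7x + 12) − 26 = -7(x + 2), we have |(-7x + 12) − 26| = 7|x + 2|.
So 7|x + 2| < ε exactly when |x + 2| < ε/7.
Choosing δ = ε/7 gives |(-7x + 12) − 26| = 7|x + 2| < ε whenever |x + 2| < δ.

δ = ε/7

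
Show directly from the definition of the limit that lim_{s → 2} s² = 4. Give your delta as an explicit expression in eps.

Let eps > 0 be given. We seek delta > 0 with 0 < |s − 2| < delta ⇒ |s² − 4| < eps.
Factor: s² − 4 = (s − 2)(s + 2), so |s² − 4| = |s − 2|·|s + 2|.
Restrict delta ≤ 1. Then |s − 2| < 1 gives |s| < 3, so by the triangle inequality |s + 2| ≤ 3 + 2 = 5.
Hence |s² − 4| ≤ 5|s − 2|, which is < eps once |s − 2| < eps/5.
Take delta = min(1, eps/5). If 0 < |s − 2| < delta then both bounds hold and |s² − 4| ≤ 5|s − 2| < 5·(eps/5) = eps.

delta = min(1, eps/5)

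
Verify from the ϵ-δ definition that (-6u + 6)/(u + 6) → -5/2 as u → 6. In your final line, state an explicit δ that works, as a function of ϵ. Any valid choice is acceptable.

Let ϵ > 0. We want δ > 0 with 0 < |u − 6| < δ ⇒ |(-6u + 6)/(u + 6) + 5/2| < ϵ.
Combining over a common denominator, (-6u + 6)/(u + 6) + 5/2 = [(-6u + 6)·12 − (-30)·(u + 6)] / [12·(u + 6)] = -42(u − 6) / (12(u + 6)).
So |(-6u + 6)/(u + 6) + 5/2| = 42|u − 6| / (12·|u + 6|).
Require δ ≤ 6, so |u + 6| ≥ |12| − |u − 6| > 12 − 6 = 6.
Hence |(-6u + 6)/(u + 6) + 5/2| < 42|u − 6|/(12·6) = (7/12)|u − 6|, which is < ϵ once |u − 6| < (12/7)ϵ.
Take δ = min(6, (12/7)ϵ). Then 0 < |u − 6| < δ forces both bounds, so |(-6u + 6)/(u + 6) + 5/2| < ϵ.

δ = min(6, (12/7)ϵ)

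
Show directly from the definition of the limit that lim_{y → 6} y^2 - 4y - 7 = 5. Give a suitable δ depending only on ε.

δ = min(1, ε/9)

Let ε > 0. We want δ > 0 such that 0 < |y − 6| < δ implies |(y^2 - 4y - 7) − 5| < ε.
(y^2 - 4y - 7) − 5 = y^2 - 4y - 12 = (y − 6)(y + 2).
So |(y^2 - 4y - 7) − 5| = |y − 6|·|y + 2|.
Require δ ≤ 1. Then |y − 6| < 1 gives |y| < 7, and by the triangle inequality |y + 2| ≤ 7 + 2 = 9.
Hence |(y^2 - 4y - 7) − 5| ≤ 9|y − 6| < ε provided |y − 6| < ε/9.
Take δ = min(1, ε/9). Then 0 < |y − 6| < δ gives both |y − 6| < 1 and |y − 6| < ε/9, so |(y^2 - 4y - 7) − 5| < ε.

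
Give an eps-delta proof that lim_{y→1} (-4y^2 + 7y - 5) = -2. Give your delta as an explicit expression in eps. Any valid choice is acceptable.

delta = min(2, eps/15)

Let eps > 0 be given. We want delta > 0 such that 0 < |y − 1| < delta implies |(-4y^2 + 7y - 5) + 2| < eps.
(-4y^2 + 7y - 5) + 2 = -4y^2 + 7y - 3 = (y − 1)(-4y + 3).
So |(-4y^2 + 7y - 5) + 2| = |y − 1|·|-4y + 3|.
Assume first that |y − 1| < 2, so |y| < 3. Then |-4y + 3| ≤ 4·3 + 3 = 15.
Hence |(-4y^2 + 7y - 5) + 2| ≤ 15|y − 1| < eps provided |y − 1| < eps/15.
Choosing delta = min(2, eps/15) ensures both conditions, hence |(-4y^2 + 7y - 5) + 2| < eps.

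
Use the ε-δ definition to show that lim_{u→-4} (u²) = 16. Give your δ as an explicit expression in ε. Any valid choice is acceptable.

Suppose ε > 0. We seek δ > 0 with 0 < |u + 4| < δ ⇒ |u² − 16| < ε.
Factor: u² − 16 = (u + 4)(u - 4), so |u² − 16| = |u + 4|·|u - 4|.
Restrict δ ≤ 1. Then |u + 4| < 1 gives |u| < 5, so by the triangle inequality |u - 4| ≤ 5 + 4 = 9.
Hence |u² − 16| ≤ 9|u + 4|, which is < ε once |u + 4| < ε/9.
Take δ = min(1, ε/9). If 0 < |u + 4| < δ then both bounds hold and |u² − 16| ≤ 9|u + 4| < 9·(ε/9) = ε.

δ = min(1, ε/9)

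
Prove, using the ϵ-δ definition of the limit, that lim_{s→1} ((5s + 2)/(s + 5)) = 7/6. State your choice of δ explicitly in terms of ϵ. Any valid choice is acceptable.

δ = min(3, (18/23)ϵ)

Let ϵ > 0. We want δ > 0 with 0 < |s − 1| < δ ⇒ |(5s + 2)/(s + 5) − (7/6)| < ϵ.
Combining over a common denominator, (5s + 2)/(s + 5) − (7/6) = [(5s + 2)·6 − 7·(s + 5)] / [6·(s + 5)] = 23(s − 1) / (6(s + 5)).
So |(5s + 2)/(s + 5) − (7/6)| = 23|s − 1| / (6·|s + 5|).
Restrict δ ≤ 3. Then |s − 1| < 3 gives |s + 5| = |(s − 1) + 6| ≥ 6 − 3 = 3.
Hence |(5s + 2)/(s + 5) − (7/6)| < 23|s − 1|/(6·3) = (23/18)|s − 1|, which is < ϵ once |s − 1| < (18/23)ϵ.
Take δ = min(3, (18/23)ϵ). Then 0 < |s − 1| < δ forces both bounds, so |(5s + 2)/(s + 5) − (7/6)| < ϵ.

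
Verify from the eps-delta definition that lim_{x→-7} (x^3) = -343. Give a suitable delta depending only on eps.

Let eps > 0. We seek delta > 0 with 0 < |x + 7| < delta ⇒ |x^3 + 343| < eps.
Factor: x^3 + 343 = (x + 7)(x^2 - 7x + 49), so |x^3 + 343| = |x + 7|·|x^2 - 7x + 49|.
Restrict delta ≤ 1. Then |x + 7| < 1 gives |x| < 8, so by the triangle inequality |x^2 - 7x + 49| ≤ 8^2 + 7·8 + 49 = 169.
Hence |x^3 + 343| ≤ 169|x + 7|, which is < eps once |x + 7| < eps/169.
Take delta = min(1, eps/169). If 0 < |x + 7| < delta then both bounds hold and |x^3 + 343| ≤ 169|x + 7| < 169·(eps/169) = eps.

delta = min(1, eps/169)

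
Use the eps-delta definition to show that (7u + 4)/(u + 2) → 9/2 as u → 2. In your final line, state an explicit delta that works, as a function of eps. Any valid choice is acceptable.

Let eps > 0 be given. We want delta > 0 with 0 < |u − 2| < delta ⇒ |(7u + 4)/(u + 2) − (9/2)| < eps.
Combining over a common denominator, (7u + 4)/(u + 2) − (9/2) = [(7u + 4)·4 − 18·(u + 2)] / [4·(u + 2)] = 10(u − 2) / (4(u + 2)).
So |(7u + 4)/(u + 2) − (9/2)| = 10|u − 2| / (4·|u + 2|).
Require delta ≤ 2, so |u + 2| ≥ |4| − |u − 2| > 4 − 2 = 2.
Hence |(7u + 4)/(u + 2) − (9/2)| < 10|u − 2|/(4·2) = (5/4)|u − 2|, which is < eps once |u − 2| < (4/5)eps.
Take delta = min(2, (4/5)eps). Then 0 < |u − 2| < delta forces both bounds, so |(7u + 4)/(u + 2) − (9/2)| < eps.

delta = min(2, (4/5)eps)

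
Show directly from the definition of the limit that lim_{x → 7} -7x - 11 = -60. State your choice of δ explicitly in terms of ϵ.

Suppose ϵ > 0. We need δ > 0 so that 0 < |x − 7| < δ implies |(-7x - 11) + 60| < ϵ.
|(-7x - 11) + 60| = |-7x + 49| = 7|x − 7|.
So 7|x − 7| < ϵ exactly when |x − 7| < ϵ/7.
Choosing δ = ϵ/7 gives |(-7x - 11) + 60| = 7|x − 7| < ϵ whenever |x − 7| < δ.

δ = ϵ/7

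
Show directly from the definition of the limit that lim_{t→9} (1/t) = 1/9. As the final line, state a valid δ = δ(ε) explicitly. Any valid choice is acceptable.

δ = min(9/2, (81/2)ε)

Suppose ε > 0. We seek δ > 0 such that 0 < |t − 9| < δ implies |1/t − (1/9)| < ε.
|1/t − (1/9)| = |9 − t|/(9·|t|) = |t − 9|/(9|t|).
Require δ ≤ 9/2 so that |t| > 9 − 9/2 = 9/2, hence 9|t| > 81/2.
Then |1/t − (1/9)| < |t − 9|/(81/2), which is < ε when |t − 9| < (81/2)ε.
Take δ = min(9/2, (81/2)ε). Then 0 < |t − 9| < δ gives both |t − 9| < 9/2 and |t − 9| < (81/2)ε, so |1/t − (1/9)| < ε.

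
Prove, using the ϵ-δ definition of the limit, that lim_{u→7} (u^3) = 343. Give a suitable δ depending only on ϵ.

Let ϵ > 0. We seek δ > 0 with 0 < |u − 7| < δ ⇒ |u^3 − 343| < ϵ.
Factor: u^3 − 343 = (u − 7)(u^2 + 7u + 49), so |u^3 − 343| = |u − 7|·|u^2 + 7u + 49|.
Restrict δ ≤ 1. Then |u − 7| < 1 gives |u| < 8, so by the triangle inequality |u^2 + 7u + 49| ≤ 8^2 + 7·8 + 49 = 169.
Hence |u^3 − 343| ≤ 169|u − 7|, which is < ϵ once |u − 7| < ϵ/169.
Take δ = min(1, ϵ/169). If 0 < |u − 7| < δ then both bounds hold and |u^3 − 343| ≤ 169|u − 7| < 169·(ϵ/169) = ϵ.

δ = min(1, ϵ/169)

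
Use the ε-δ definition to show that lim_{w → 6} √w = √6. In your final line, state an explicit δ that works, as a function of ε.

Suppose ε > 0. We want δ > 0 such that 0 < |w − 6| < δ implies |√w − √6| < ε.
Rationalise: √w − √6 = (w − 6)/(√w + √6), so |√w − √6| = |w − 6|/(√w + √6).
Restrict δ ≤ 6 so that |w − 6| < 6 forces w > 0, and then √w + √6 > √6.
Hence |√w − √6| < |w − 6|/√6, which is < ε once |w − 6| < √6·ε.
Take δ = min(6, √6·ε). If 0 < |w − 6| < δ then w > 0 and |√w − √6| < |w − 6|/√6 < ε.

δ = min(6, √6·ε)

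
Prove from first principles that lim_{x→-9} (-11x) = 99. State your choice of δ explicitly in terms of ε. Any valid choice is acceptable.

δ = ε/11

Let ε > 0 be given. We need δ > 0 so that 0 < |x + 9| < δ implies |(-11x) − 99| < ε.
|(-11x) − 99| = |-11x - 99| = 11|x + 9|.
So 11|x + 9| < ε exactly when |x + 9| < ε/11.
Choosing δ = ε/11 gives |(-11x) − 99| = 11|x + 9| < ε whenever |x + 9| < δ.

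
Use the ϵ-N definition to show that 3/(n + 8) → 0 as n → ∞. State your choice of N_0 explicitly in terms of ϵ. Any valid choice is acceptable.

N_0 = 3/ϵ

Let ϵ > 0 be given. For n ≥ 1, |3/(n + 8) − 0| = 3/(n + 8) ≤ 3/n.
We need 3/n < ϵ, i.e. n > 3/ϵ.
Take N_0 = 3/ϵ. If n > N_0 then |3/(n + 8)| ≤ 3/n < ϵ.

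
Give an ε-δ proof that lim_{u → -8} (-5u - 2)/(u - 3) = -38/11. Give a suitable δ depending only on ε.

δ = min(11/2, (121/34)ε)

Suppose ε > 0. We want δ > 0 with 0 < |u + 8| < δ ⇒ |(-5u - 2)/(u - 3) + 38/11| < ε.
Combining over a common denominator, (-5u - 2)/(u - 3) + 38/11 = [(-5u - 2)·(-11) − 38·(u - 3)] / [(-11)·(u - 3)] = 17(u + 8) / ((-11)(u - 3)).
So |(-5u - 2)/(u - 3) + 38/11| = 17|u + 8| / (11·|u − 3|).
Restrict δ ≤ 11/2. Then |u + 8| < 11/2 gives |u − 3| = |(u + 8) + (-11)| ≥ 11 − 11/2 = 11/2.
Hence |(-5u - 2)/(u - 3) + 38/11| < 17|u + 8|/(11·(11/2)) = (34/121)|u + 8|, which is < ε once |u + 8| < (121/34)ε.
Take δ = min(11/2, (121/34)ε). Then 0 < |u + 8| < δ forces both bounds, so |(-5u - 2)/(u - 3) + 38/11| < ε.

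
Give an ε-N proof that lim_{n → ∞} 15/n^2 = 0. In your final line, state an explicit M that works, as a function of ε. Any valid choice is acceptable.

Let ε > 0 be given. For n ≥ 1, |15/n^2 − 0| = 15/n^2.
15/n^2 < ε ⇔ n^2 > 15/ε ⇔ n > (15/ε)^{1/2}.
Take M = (15/ε)^{1/2}. Then n > M implies 15/n^2 < ε.

M = (15/ε)^{1/2}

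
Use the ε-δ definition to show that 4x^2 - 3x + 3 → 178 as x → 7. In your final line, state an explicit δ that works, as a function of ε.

Let ε > 0 be given. We want δ > 0 such that 0 < |x − 7| < δ implies |(4x^2 - 3x + 3) − 178| < ε.
(4x^2 - 3x + 3) − 178 = 4x^2 - 3x - 175 = (x − 7)(4x + 25).
So |(4x^2 - 3x + 3) − 178| = |x − 7|·|4x + 25|.
Assume first that |x − 7| < 2, so |x| < 9. Then |4x + 25| ≤ 4·9 + 25 = 61.
Hence |(4x^2 - 3x + 3) − 178| ≤ 61|x − 7| < ε provided |x − 7| < ε/61.
Take δ = min(2, ε/61). Then 0 < |x − 7| < δ gives both |x − 7| < 2 and |x − 7| < ε/61, so |(4x^2 - 3x + 3) − 178| < ε.

δ = min(2, ε/61)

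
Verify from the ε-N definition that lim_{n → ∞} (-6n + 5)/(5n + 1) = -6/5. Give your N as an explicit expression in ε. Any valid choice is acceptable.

Suppose ε > 0. For n ≥ 1, |(-6n + 5)/(5n + 1) + 6/5| = |31|/(5(5n + 1)) = 31/(5(5n + 1)).
Since 5n + 1 ≥ 5n for n ≥ 1, this is ≤ 31/(5·5n) = (31/25)/n.
So |(-6n + 5)/(5n + 1) + 6/5| < ε whenever n > (31/25)/ε.
Take N = (31/25)/ε. If n > N then |(-6n + 5)/(5n + 1) + 6/5| ≤ (31/25)/n < ε.

N = (31/25)/ε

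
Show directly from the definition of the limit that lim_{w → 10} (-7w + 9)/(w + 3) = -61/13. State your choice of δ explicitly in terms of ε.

δ = min(13/2, (169/60)ε)

Let ε > 0 be given. We want δ > 0 with 0 < |w − 10| < δ ⇒ |(-7w + 9)/(w + 3) + 61/13| < ε.
Combining over a common denominator, (-7w + 9)/(w + 3) + 61/13 = [(-7w + 9)·13 − (-61)·(w + 3)] / [13·(w + 3)] = -30(w − 10) / (13(w + 3)).
So |(-7w + 9)/(w + 3) + 61/13| = 30|w − 10| / (13·|w + 3|).
Restrict δ ≤ 13/2. Then |w − 10| < 13/2 gives |w + 3| = |(w − 10) + 13| ≥ 13 − 13/2 = 13/2.
Hence |(-7w + 9)/(w + 3) + 61/13| < 30|w − 10|/(13·(13/2)) = (60/169)|w − 10|, which is < ε once |w − 10| < (169/60)ε.
Take δ = min(13/2, (169/60)ε). Then 0 < |w − 10| < δ forces both bounds, so |(-7w + 9)/(w + 3) + 61/13| < ε.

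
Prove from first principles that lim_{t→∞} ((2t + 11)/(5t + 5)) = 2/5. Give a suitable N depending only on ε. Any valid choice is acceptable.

N = (9/5)/ε

Fix ε > 0. We seek N > 0 such that t > N implies |(2t + 11)/(5t + 5) − (2/5)| < ε.
(2t + 11)/(5t + 5) − (2/5) = (5(2t + 11) − 2(5t + 5)) / (5(5t + 5)) = 45/(5(5t + 5)).
For t > 0 we have 5t + 5 > 5t, so |(2t + 11)/(5t + 5) − (2/5)| = 45/(5(5t + 5)) < 45/(5·5t) = (9/5)/t.
Thus |(2t + 11)/(5t + 5) − (2/5)| < ε whenever t > (9/5)/ε.
Take N = (9/5)/ε. If t > N then |(2t + 11)/(5t + 5) − (2/5)| < (9/5)/t < ε.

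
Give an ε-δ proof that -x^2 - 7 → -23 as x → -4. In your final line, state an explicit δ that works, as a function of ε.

Fix ε > 0. We want δ > 0 such that 0 < |x + 4| < δ implies |(-x^2 - 7) + 23| < ε.
(-x^2 - 7) + 23 = -x^2 + 16 = (x + 4)(-x + 4).
So |(-x^2 - 7) + 23| = |x + 4|·|-x + 4|.
Assume first that |x + 4| < 1, so |x| < 5. Then |-x + 4| ≤ 5 + 4 = 9.
Hence |(-x^2 - 7) + 23| ≤ 9|x + 4| < ε provided |x + 4| < ε/9.
Choosing δ = min(1, ε/9) ensures both conditions, hence |(-x^2 - 7) + 23| < ε.

δ = min(1, ε/9)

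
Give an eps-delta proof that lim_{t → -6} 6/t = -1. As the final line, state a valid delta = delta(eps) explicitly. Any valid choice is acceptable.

Suppose eps > 0. We seek delta > 0 such that 0 < |t + 6| < delta implies |6/t + 1| < eps.
|6/t + 1| = 6·|-6 − t|/(6·|t|) = 6|t + 6|/(6|t|).
Restrict delta ≤ 3. Then |t + 6| < 3 gives |t| > 3, so 6|t| > 18.
Then |6/t + 1| < 6|t + 6|/18, which is < eps when |t + 6| < 3eps.
Take delta = min(3, 3eps). Then 0 < |t + 6| < delta gives both |t + 6| < 3 and |t + 6| < 3eps, so |6/t + 1| < eps.

delta = min(3, 3eps)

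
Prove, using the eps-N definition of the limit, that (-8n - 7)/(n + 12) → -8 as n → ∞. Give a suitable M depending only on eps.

Suppose eps > 0. For n ≥ 1, |(-8n - 7)/(n + 12) + 8| = |89|/((n + 12)) = 89/((n + 12)).
Since n + 12 ≥ n for n ≥ 1, this is ≤ 89/(n) = 89/n.
So |(-8n - 7)/(n + 12) + 8| < eps whenever n > 89/eps.
Take M = 89/eps. If n > M then |(-8n - 7)/(n + 12) + 8| ≤ 89/n < eps.

M = 89/eps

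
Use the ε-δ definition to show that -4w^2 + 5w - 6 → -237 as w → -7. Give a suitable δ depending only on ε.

δ = min(1, ε/65)

Let ε > 0 be given. We want δ > 0 such that 0 < |w + 7| < δ implies |(-4w^2 + 5w - 6) + 237| < ε.
(-4w^2 + 5w - 6) + 237 = -4w^2 + 5w + 231 = (w + 7)(-4w + 33).
So |(-4w^2 + 5w - 6) + 237| = |w + 7|·|-4w + 33|.
Assume first that |w + 7| < 1, so |w| < 8. Then |-4w + 33| ≤ 4·8 + 33 = 65.
Hence |(-4w^2 + 5w - 6) + 237| ≤ 65|w + 7| < ε provided |w + 7| < ε/65.
Take δ = min(1, ε/65). Then 0 < |w + 7| < δ gives both |w + 7| < 1 and |w + 7| < ε/65, so |(-4w^2 + 5w - 6) + 237| < ε.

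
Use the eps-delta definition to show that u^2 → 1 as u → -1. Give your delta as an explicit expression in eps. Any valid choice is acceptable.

delta = min(1, eps/3)

Let eps > 0 be given. We seek delta > 0 with 0 < |u + 1| < delta ⇒ |u^2 − 1| < eps.
Factor: u^2 − 1 = (u + 1)(u - 1), so |u^2 − 1| = |u + 1|·|u - 1|.
Restrict delta ≤ 1. Then |u + 1| < 1 gives |u| < 2, so by the triangle inequality |u - 1| ≤ 2 + 1 = 3.
Hence |u^2 − 1| ≤ 3|u + 1|, which is < eps once |u + 1| < eps/3.
Take delta = min(1, eps/3). If 0 < |u + 1| < delta then both bounds hold and |u^2 − 1| ≤ 3|u + 1| < 3·(eps/3) = eps.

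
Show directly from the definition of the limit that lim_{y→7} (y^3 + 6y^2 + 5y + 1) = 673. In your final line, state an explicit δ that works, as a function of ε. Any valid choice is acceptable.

Suppose ε > 0. We want δ > 0 such that 0 < |y − 7| < δ implies |(y^3 + 6y^2 + 5y + 1) − 673| < ε.
(y^3 + 6y^2 + 5y + 1) − 673 = y^3 + 6y^2 + 5y - 672 = (y − 7)(y^2 + 13y + 96).
So |(y^3 + 6y^2 + 5y + 1) − 673| = |y − 7|·|y^2 + 13y + 96|.
Assume first that |y − 7| < 2, so |y| < 9. Then |y^2 + 13y + 96| ≤ 9^2 + 13·9 + 96 = 294.
Hence |(y^3 + 6y^2 + 5y + 1) − 673| ≤ 294|y − 7| < ε provided |y − 7| < ε/294.
Take δ = min(2, ε/294). Then 0 < |y − 7| < δ gives both |y − 7| < 2 and |y − 7| < ε/294, so |(y^3 + 6y^2 + 5y + 1) − 673| < ε.

δ = min(2, ε/294)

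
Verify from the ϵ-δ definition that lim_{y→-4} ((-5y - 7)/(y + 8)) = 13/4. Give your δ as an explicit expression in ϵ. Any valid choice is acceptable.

Let ϵ > 0. We want δ > 0 with 0 < |y + 4| < δ ⇒ |(-5y - 7)/(y + 8) − (13/4)| < ϵ.
Combining over a common denominator, (-5y - 7)/(y + 8) − (13/4) = [(-5y - 7)·4 − 13·(y + 8)] / [4·(y + 8)] = -33(y + 4) / (4(y + 8)).
So |(-5y - 7)/(y + 8) − (13/4)| = 33|y + 4| / (4·|y + 8|).
Require δ ≤ 2, so |y + 8| ≥ |4| − |y + 4| > 4 − 2 = 2.
Hence |(-5y - 7)/(y + 8) − (13/4)| < 33|y + 4|/(4·2) = (33/8)|y + 4|, which is < ϵ once |y + 4| < (8/33)ϵ.
Take δ = min(2, (8/33)ϵ). Then 0 < |y + 4| < δ forces both bounds, so |(-5y - 7)/(y + 8) − (13/4)| < ϵ.

δ = min(2, (8/33)ϵ)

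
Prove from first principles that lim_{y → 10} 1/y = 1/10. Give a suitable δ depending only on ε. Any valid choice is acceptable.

δ = min(5, 50ε)

Suppose ε > 0. We seek δ > 0 such that 0 < |y − 10| < δ implies |1/y − (1/10)| < ε.
|1/y − (1/10)| = |10 − y|/(10·|y|) = |y − 10|/(10|y|).
Restrict δ ≤ 5. Then |y − 10| < 5 gives |y| > 5, so 10|y| > 50.
Then |1/y − (1/10)| < |y − 10|/50, which is < ε when |y − 10| < 50ε.
Take δ = min(5, 50ε). Then 0 < |y − 10| < δ gives both |y − 10| < 5 and |y − 10| < 50ε, so |1/y − (1/10)| < ε.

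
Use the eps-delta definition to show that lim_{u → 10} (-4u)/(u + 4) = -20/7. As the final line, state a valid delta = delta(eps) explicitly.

Fix eps > 0. We want delta > 0 with 0 < |u − 10| < delta ⇒ |(-4u)/(u + 4) + 20/7| < eps.
Combining over a common denominator, (-4u)/(u + 4) + 20/7 = [(-4u)·14 − (-40)·(u + 4)] / [14·(u + 4)] = -16(u − 10) / (14(u + 4)).
So |(-4u)/(u + 4) + 20/7| = 16|u − 10| / (14·|u + 4|).
Restrict delta ≤ 7. Then |u − 10| < 7 gives |u + 4| = |(u − 10) + 14| ≥ 14 − 7 = 7.
Hence |(-4u)/(u + 4) + 20/7| < 16|u − 10|/(14·7) = (8/49)|u − 10|, which is < eps once |u − 10| < (49/8)eps.
Take delta = min(7, (49/8)eps). Then 0 < |u − 10| < delta forces both bounds, so |(-4u)/(u + 4) + 20/7| < eps.

delta = min(7, (49/8)eps)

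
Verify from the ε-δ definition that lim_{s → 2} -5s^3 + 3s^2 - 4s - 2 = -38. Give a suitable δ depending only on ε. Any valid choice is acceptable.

Suppose ε > 0. We want δ > 0 such that 0 < |s − 2| < δ implies |(-5s^3 + 3s^2 - 4s - 2) + 38| < ε.
(-5s^3 + 3s^2 - 4s - 2) + 38 = -5s^3 + 3s^2 - 4s + 36 = (s − 2)(-5s^2 - 7s - 18).
So |(-5s^3 + 3s^2 - 4s - 2) + 38| = |s − 2|·|-5s^2 - 7s - 18|.
Require δ ≤ 1. Then |s − 2| < 1 gives |s| < 3, and by the triangle inequality |-5s^2 - 7s - 18| ≤ 5·3^2 + 7·3 + 18 = 84.
Hence |(-5s^3 + 3s^2 - 4s - 2) + 38| ≤ 84|s − 2| < ε provided |s − 2| < ε/84.
Choosing δ = min(1, ε/84) ensures both conditions, hence |(-5s^3 + 3s^2 - 4s - 2) + 38| < ε.

δ = min(1, ε/84)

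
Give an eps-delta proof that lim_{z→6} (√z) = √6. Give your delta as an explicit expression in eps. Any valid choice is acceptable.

delta = min(6, √6·eps)

Suppose eps > 0. We want delta > 0 such that 0 < |z − 6| < delta implies |√z − √6| < eps.
Rationalise: √z − √6 = (z − 6)/(√z + √6), so |√z − √6| = |z − 6|/(√z + √6).
Restrict delta ≤ 6 so that |z − 6| < 6 forces z > 0, and then √z + √6 > √6.
Hence |√z − √6| < |z − 6|/√6, which is < eps once |z − 6| < √6·eps.
Take delta = min(6, √6·eps). If 0 < |z − 6| < delta then z > 0 and |√z − √6| < |z − 6|/√6 < eps.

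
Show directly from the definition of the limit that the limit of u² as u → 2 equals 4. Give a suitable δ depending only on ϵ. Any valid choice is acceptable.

δ = min(1, ϵ/5)

Let ϵ > 0. We seek δ > 0 with 0 < |u − 2| < δ ⇒ |u² − 4| < ϵ.
Factor: u² − 4 = (u − 2)(u + 2), so |u² − 4| = |u − 2|·|u + 2|.
Restrict δ ≤ 1. Then |u − 2| < 1 gives |u| < 3, so by the triangle inequality |u + 2| ≤ 3 + 2 = 5.
Hence |u² − 4| ≤ 5|u − 2|, which is < ϵ once |u − 2| < ϵ/5.
Take δ = min(1, ϵ/5). If 0 < |u − 2| < δ then both bounds hold and |u² − 4| ≤ 5|u − 2| < 5·(ϵ/5) = ϵ.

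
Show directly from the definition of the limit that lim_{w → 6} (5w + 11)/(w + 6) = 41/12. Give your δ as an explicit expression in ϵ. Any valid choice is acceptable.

Let ϵ > 0 be given. We want δ > 0 with 0 < |w − 6| < δ ⇒ |(5w + 11)/(w + 6) − (41/12)| < ϵ.
Combining over a common denominator, (5w + 11)/(w + 6) − (41/12) = [(5w + 11)·12 − 41·(w + 6)] / [12·(w + 6)] = 19(w − 6) / (12(w + 6)).
So |(5w + 11)/(w + 6) − (41/12)| = 19|w − 6| / (12·|w + 6|).
Restrict δ ≤ 6. Then |w − 6| < 6 gives |w + 6| = |(w − 6) + 12| ≥ 12 − 6 = 6.
Hence |(5w + 11)/(w + 6) − (41/12)| < 19|w − 6|/(12·6) = (19/72)|w − 6|, which is < ϵ once |w − 6| < (72/19)ϵ.
Take δ = min(6, (72/19)ϵ). Then 0 < |w − 6| < δ forces both bounds, so |(5w + 11)/(w + 6) − (41/12)| < ϵ.

δ = min(6, (72/19)ϵ)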